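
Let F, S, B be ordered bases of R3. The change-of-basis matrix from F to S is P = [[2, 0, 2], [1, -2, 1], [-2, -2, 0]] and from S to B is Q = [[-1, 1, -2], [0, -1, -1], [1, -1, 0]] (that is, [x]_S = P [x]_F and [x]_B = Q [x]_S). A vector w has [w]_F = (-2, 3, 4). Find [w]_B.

(-4, 6, 8)

Composing the changes, [w]_B = Q P [w]_F.
Q P = [[3, 2, -1], [1, 4, -1], [1, 2, 1]]; applying this to (-2, 3, 4) gives (-4, 6, 8).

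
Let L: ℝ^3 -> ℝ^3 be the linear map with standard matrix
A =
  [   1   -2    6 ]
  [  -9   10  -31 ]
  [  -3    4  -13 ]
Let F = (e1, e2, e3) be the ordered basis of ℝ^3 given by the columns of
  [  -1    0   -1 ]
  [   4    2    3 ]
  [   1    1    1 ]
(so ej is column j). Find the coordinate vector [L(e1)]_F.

(3, 3, 0)

Compute L(e1) = A e1 = (-3, 18, 6) in standard coordinates.
Then write this in F-coordinates: solve for y in y_1 e1 + ... + y_3 e3 = (-3, 18, 6).
This gives y = (3, 3, 0), which is column 1 of [L]_F.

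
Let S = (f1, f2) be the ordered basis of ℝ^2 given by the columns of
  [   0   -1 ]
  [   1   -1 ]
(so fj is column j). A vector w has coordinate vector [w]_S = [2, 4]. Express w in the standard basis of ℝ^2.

[-4, -2]

w = M [w]_S, where M has columns f1, f2.
Carrying out the matrix-vector product, w = [-4, -2].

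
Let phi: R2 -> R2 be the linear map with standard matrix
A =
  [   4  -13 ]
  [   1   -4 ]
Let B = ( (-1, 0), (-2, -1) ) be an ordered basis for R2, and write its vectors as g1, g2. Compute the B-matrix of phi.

The j-th column of [phi]_B is [phi(gj)]_B.
phi(g1) = A g1 = (-4, -1) = 2g1 + g2, so column 1 is (2, 1).
Repeating for g2 and assembling the columns gives [[2, -1], [1, -2]].

[[2, -1], [1, -2]]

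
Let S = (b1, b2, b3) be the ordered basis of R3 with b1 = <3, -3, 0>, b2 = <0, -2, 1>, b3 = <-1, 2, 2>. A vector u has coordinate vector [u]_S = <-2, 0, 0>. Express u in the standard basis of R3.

<-6, 6, 0>

The coordinates say u = -2b1 + 0·b2 + 0·b3; adding the scaled basis vectors gives <-6, 6, 0>.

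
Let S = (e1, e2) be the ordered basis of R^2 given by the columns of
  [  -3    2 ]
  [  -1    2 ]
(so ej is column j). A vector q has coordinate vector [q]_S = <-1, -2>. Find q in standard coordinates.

<-1, -3>

The coordinates say q = -e1 - 2e2; adding the scaled basis vectors gives <-1, -3>.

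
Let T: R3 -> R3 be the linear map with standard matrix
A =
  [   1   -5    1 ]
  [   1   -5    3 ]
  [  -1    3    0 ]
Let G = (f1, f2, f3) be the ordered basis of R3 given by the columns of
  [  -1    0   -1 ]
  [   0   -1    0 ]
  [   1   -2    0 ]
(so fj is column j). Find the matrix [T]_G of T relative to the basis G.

[[-3, -1, 3], [-2, 1, 1], [3, -2, -2]]

With P the matrix whose columns are f1, ..., f3, [T]_G = P^(-1) A P.
Column by column: T(f1) = A f1 = (0, 2, 1); its G-coordinates (-3, -2, 3) give column 1.
Continuing for each basis vector yields [T]_G = [[-3, -1, 3], [-2, 1, 1], [3, -2, -2]].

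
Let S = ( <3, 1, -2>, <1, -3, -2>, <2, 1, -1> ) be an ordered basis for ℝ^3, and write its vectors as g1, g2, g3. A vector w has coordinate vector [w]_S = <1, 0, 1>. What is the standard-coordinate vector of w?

<5, 2, -3>

w = M [w]_S, where M has columns g1, ..., g3.
Carrying out the matrix-vector product, w = <5, 2, -3>.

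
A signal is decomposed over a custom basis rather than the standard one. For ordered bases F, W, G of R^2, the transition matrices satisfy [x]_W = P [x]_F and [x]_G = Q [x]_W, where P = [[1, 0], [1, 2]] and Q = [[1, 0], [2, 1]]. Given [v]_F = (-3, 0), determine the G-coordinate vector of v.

First [v]_W = P [v]_F = (-3, -3).
Then [v]_G = Q [v]_W = (-3, -9).

(-3, -9)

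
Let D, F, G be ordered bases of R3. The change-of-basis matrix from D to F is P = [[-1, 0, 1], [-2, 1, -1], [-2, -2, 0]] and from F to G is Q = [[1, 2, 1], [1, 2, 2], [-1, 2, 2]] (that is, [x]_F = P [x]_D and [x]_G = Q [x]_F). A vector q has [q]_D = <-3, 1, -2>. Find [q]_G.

<23, 27, 25>

Composing the changes, [q]_G = Q P [q]_D.
Q P = [[-7, 0, -1], [-9, -2, -1], [-7, -2, -3]]; applying this to <-3, 1, -2> gives <23, 27, 25>.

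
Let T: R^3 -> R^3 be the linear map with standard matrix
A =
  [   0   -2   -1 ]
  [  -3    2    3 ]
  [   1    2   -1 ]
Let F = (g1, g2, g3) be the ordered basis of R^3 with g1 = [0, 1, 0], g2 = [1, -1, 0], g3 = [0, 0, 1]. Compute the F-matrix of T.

[[0, -3, 2], [-2, 2, -1], [2, -1, -1]]

With P the matrix whose columns are g1, ..., g3, [T]_F = P^(-1) A P.
Column by column: T(g1) = A g1 = [-2, 2, 2]; its F-coordinates [0, -2, 2] give column 1.
Continuing for each basis vector yields [T]_F = [[0, -3, 2], [-2, 2, -1], [2, -1, -1]].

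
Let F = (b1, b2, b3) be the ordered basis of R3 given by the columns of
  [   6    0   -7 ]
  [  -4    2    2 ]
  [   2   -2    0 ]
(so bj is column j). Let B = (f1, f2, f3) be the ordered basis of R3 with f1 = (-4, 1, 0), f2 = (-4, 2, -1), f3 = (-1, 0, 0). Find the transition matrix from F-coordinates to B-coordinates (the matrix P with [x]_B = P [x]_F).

Column j of P is [bj]_B, since P maps F-coordinates to B-coordinates.
Expressing b1 in B: b1 = 0·f1 - 2f2 + 2f3, so column 1 of P is (0, -2, 2).
Doing the same for each bj gives P = [[0, -2, 2], [-2, 2, 0], [2, 0, -1]].

[[0, -2, 2], [-2, 2, 0], [2, 0, -1]]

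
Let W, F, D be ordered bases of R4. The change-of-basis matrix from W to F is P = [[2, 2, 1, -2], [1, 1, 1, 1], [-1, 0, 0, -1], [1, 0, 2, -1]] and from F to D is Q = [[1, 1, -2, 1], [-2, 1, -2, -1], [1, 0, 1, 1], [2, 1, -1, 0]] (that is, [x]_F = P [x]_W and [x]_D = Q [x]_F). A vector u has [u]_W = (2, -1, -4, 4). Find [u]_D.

(-7, 43, -26, -13)

First [u]_F = P [u]_W = (-10, 1, -6, -10).
Then [u]_D = Q [u]_F = (-7, 43, -26, -13).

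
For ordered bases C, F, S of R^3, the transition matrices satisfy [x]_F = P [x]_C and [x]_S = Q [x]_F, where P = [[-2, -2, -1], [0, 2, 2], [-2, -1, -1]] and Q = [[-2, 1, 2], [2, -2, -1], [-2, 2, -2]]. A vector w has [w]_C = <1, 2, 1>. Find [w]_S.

Composing the changes, [w]_S = Q P [w]_C.
Q P = [[0, 4, 2], [-2, -7, -5], [8, 10, 8]]; applying this to <1, 2, 1> gives <10, -21, 36>.

<10, -21, 36>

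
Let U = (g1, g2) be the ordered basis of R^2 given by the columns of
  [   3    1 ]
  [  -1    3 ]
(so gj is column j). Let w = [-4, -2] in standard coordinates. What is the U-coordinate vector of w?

Write w = c_1 g1 + c_2 g2 and solve for the c_i.
System: 3c_1 + c_2 = -4, -c_1 + 3c_2 = -2; solving gives c_1 = -1, c_2 = -1.
Check: -g1 - g2 = [-4, -2].

[-1, -1]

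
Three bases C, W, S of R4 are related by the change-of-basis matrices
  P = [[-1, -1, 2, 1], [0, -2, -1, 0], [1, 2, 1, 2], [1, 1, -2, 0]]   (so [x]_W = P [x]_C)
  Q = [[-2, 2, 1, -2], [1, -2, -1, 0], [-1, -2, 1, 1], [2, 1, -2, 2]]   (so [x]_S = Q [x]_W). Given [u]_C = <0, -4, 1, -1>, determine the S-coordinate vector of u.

<7, 0, -34, 23>

First [u]_W = P [u]_C = <5, 7, -9, -6>.
Then [u]_S = Q [u]_W = <7, 0, -34, 23>.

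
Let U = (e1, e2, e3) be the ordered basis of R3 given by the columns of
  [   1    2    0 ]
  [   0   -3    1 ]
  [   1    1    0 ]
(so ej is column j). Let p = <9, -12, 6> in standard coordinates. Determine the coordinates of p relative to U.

Write p = c_1 e1 + ... + c_3 e3 and solve for the c_i.
Solving this 3x3 system gives c = (3, 3, -3).
Check: 3e1 + 3e2 - 3e3 = <9, -12, 6>.

<3, 3, -3>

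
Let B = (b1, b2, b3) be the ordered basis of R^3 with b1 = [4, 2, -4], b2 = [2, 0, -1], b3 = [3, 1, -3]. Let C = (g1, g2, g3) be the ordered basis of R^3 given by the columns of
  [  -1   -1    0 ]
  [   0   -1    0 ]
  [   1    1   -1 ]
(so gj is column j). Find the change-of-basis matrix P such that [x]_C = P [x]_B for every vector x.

Take x = bj: its B-coordinates are the j-th standard unit vector, so P e_j — column j of P — equals [bj]_C.
b1 = -2g1 - 2g2 + 0·g3, giving column 1 = [-2, -2, 0]; repeating for each j gives P = [[-2, -2, -2], [-2, 0, -1], [0, -1, 0]].

[[-2, -2, -2], [-2, 0, -1], [0, -1, 0]]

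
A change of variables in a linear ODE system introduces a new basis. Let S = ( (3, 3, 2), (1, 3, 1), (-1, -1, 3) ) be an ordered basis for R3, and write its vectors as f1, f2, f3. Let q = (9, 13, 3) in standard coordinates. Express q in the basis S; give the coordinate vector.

We seek scalars with c_1 f1 + ... + c_3 f3 = q; equivalently solve M c = q where the columns of M are f1, ..., f3.
Gaussian elimination on [M | q] yields c = (2, 2, -1).
Check: 2f1 + 2f2 - f3 = (9, 13, 3).

(2, 2, -1)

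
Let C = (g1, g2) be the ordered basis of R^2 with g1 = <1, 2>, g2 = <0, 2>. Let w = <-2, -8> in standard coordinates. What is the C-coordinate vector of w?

<-2, -2>

Write w = c_1 g1 + c_2 g2 and solve for the c_i.
System: c_1 + 0c_2 = -2, 2c_1 + 2c_2 = -8; solving gives c_1 = -2, c_2 = -2.
Check: -2g1 - 2g2 = <-2, -8>.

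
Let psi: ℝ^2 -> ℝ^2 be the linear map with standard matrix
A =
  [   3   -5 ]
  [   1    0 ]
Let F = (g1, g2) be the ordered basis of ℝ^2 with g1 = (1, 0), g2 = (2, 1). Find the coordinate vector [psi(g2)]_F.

Column 2 of [psi]_F is the F-coordinate vector of psi(g2).
In standard coordinates psi(g2) = A g2 = (1, 2).
Converting to F: (1, 2) = -3g1 + 2g2, so the coordinate vector is (-3, 2).

(-3, 2)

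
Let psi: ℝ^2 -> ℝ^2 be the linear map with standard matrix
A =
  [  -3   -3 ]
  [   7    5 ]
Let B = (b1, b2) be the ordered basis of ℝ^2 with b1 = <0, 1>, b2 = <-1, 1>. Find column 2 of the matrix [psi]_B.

<-2, 0>

Column 2 of [psi]_B is the B-coordinate vector of psi(b2).
In standard coordinates psi(b2) = A b2 = <0, -2>.
Converting to B: <0, -2> = -2b1 + 0·b2, so the coordinate vector is <-2, 0>.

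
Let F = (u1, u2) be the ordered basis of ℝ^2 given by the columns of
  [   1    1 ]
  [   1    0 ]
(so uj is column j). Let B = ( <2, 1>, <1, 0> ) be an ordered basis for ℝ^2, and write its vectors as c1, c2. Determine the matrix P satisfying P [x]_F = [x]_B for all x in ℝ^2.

Let M have columns uj and N have columns cj. Then for every x, N [x]_B = x = M [x]_F, so P = N^(-1) M.
Since det N = -1, N^(-1) has integer entries; multiplying gives P = [[1, 0], [-1, 1]].

[[1, 0], [-1, 1]]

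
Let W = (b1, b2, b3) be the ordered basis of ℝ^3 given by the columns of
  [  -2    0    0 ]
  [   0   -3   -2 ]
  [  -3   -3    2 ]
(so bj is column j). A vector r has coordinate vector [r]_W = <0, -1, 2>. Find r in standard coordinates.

The coordinates say r = 0·b1 - b2 + 2b3; adding the scaled basis vectors gives <0, -1, 7>.

<0, -1, 7>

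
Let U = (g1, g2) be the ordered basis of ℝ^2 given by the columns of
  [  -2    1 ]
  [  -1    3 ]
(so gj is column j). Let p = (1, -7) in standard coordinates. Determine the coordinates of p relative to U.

(-2, -3)

Write p = c_1 g1 + c_2 g2 and solve for the c_i.
System: -2c_1 + c_2 = 1, -c_1 + 3c_2 = -7; solving gives c_1 = -2, c_2 = -3.
Check: -2g1 - 3g2 = (1, -7).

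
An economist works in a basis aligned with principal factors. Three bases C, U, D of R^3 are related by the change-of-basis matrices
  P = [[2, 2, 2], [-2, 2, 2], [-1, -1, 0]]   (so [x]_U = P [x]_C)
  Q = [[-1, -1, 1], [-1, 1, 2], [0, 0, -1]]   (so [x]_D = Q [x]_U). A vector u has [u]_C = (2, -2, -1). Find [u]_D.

Apply P to get U-coordinates (-2, -10, 0), then Q to get D-coordinates.
The result is [u]_D = (12, -8, 0).

(12, -8, 0)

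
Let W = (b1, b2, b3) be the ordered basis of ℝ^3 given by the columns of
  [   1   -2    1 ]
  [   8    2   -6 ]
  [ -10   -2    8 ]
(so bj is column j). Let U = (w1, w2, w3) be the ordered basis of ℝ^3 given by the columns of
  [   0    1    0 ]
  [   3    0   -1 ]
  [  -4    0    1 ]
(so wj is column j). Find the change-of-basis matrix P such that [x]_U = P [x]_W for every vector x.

[[2, 0, -2], [1, -2, 1], [-2, -2, 0]]

Column j of P is [bj]_U, since P maps W-coordinates to U-coordinates.
Expressing b1 in U: b1 = 2w1 + w2 - 2w3, so column 1 of P is <2, 1, -2>.
Doing the same for each bj gives P = [[2, 0, -2], [1, -2, 1], [-2, -2, 0]].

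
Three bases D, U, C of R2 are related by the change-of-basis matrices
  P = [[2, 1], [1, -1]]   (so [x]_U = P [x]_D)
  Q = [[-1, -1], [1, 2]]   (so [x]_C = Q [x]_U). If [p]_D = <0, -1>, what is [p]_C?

<0, 1>

First [p]_U = P [p]_D = <-1, 1>.
Then [p]_C = Q [p]_U = <0, 1>.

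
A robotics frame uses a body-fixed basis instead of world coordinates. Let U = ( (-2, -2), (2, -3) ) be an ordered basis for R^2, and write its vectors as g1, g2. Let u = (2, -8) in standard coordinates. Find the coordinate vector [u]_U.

(1, 2)

Write u = c_1 g1 + c_2 g2 and solve for the c_i.
System: -2c_1 + 2c_2 = 2, -2c_1 - 3c_2 = -8; solving gives c_1 = 1, c_2 = 2.
Check: g1 + 2g2 = (2, -8).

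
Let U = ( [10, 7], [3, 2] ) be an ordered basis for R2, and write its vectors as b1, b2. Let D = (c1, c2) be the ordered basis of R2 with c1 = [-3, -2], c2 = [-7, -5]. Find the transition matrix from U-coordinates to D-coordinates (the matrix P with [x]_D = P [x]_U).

Column j of P is [bj]_D, since P maps U-coordinates to D-coordinates.
Expressing b1 in D: b1 = -c1 - c2, so column 1 of P is [-1, -1].
Doing the same for each bj gives P = [[-1, -1], [-1, 0]].

[[-1, -1], [-1, 0]]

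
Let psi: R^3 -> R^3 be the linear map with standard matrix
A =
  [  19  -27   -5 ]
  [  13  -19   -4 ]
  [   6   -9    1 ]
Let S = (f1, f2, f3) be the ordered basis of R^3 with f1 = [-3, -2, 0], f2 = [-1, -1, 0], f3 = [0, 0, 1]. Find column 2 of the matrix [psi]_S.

[-2, -2, 3]

Compute psi(f2) = A f2 = [8, 6, 3] in standard coordinates.
Then write this in S-coordinates: solve for y in y_1 f1 + ... + y_3 f3 = [8, 6, 3].
This gives y = [-2, -2, 3], which is column 2 of [psi]_S.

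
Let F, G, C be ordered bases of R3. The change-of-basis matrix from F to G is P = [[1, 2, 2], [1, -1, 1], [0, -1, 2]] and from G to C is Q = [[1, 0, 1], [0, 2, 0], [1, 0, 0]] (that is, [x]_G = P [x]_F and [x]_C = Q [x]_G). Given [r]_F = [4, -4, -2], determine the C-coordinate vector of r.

Composing the changes, [r]_C = Q P [r]_F.
Q P = [[1, 1, 4], [2, -2, 2], [1, 2, 2]]; applying this to [4, -4, -2] gives [-8, 12, -8].

[-8, 12, -8]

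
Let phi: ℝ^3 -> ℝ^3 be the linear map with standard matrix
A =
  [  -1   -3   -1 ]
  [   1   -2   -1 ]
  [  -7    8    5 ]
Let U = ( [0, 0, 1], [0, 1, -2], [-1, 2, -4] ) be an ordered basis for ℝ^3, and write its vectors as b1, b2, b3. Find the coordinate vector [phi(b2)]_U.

[-2, -2, 1]

Column 2 of [phi]_U is the U-coordinate vector of phi(b2).
In standard coordinates phi(b2) = A b2 = [-1, 0, -2].
Converting to U: [-1, 0, -2] = -2b1 - 2b2 + b3, so the coordinate vector is [-2, -2, 1].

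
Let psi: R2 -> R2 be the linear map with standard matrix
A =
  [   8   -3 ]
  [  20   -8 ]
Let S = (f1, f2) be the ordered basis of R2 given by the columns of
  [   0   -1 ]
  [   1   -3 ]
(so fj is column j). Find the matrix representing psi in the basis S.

[[1, 1], [3, -1]]

Let P have columns f1, f2. Then [psi]_S = P^(-1) A P.
Here det P = 1, so P^(-1) is integer; computing A P first and then P^(-1)(A P) gives [[1, 1], [3, -1]].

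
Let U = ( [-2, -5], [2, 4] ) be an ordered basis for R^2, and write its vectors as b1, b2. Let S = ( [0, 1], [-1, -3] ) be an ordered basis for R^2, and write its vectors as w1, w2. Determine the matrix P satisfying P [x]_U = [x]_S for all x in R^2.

[[1, -2], [2, -2]]

Column j of P is [bj]_S, since P maps U-coordinates to S-coordinates.
Expressing b1 in S: b1 = w1 + 2w2, so column 1 of P is [1, 2].
Doing the same for each bj gives P = [[1, -2], [2, -2]].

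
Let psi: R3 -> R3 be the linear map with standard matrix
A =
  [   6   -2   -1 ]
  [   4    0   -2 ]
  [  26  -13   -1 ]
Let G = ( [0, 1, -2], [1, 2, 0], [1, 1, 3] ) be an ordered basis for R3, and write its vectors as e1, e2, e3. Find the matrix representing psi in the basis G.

[[1, 0, -2], [3, 2, -1], [-3, 0, 2]]

With P the matrix whose columns are e1, ..., e3, [psi]_G = P^(-1) A P.
Column by column: psi(e1) = A e1 = [0, 4, -11]; its G-coordinates [1, 3, -3] give column 1.
Continuing for each basis vector yields [psi]_G = [[1, 0, -2], [3, 2, -1], [-3, 0, 2]].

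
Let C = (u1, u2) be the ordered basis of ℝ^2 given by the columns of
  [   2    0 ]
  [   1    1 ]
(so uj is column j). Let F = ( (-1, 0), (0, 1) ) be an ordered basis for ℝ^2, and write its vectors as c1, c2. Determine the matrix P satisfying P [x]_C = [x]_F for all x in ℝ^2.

Let M have columns uj and N have columns cj. Then for every x, N [x]_F = x = M [x]_C, so P = N^(-1) M.
Since det N = -1, N^(-1) has integer entries; multiplying gives P = [[-2, 0], [1, 1]].

[[-2, 0], [1, 1]]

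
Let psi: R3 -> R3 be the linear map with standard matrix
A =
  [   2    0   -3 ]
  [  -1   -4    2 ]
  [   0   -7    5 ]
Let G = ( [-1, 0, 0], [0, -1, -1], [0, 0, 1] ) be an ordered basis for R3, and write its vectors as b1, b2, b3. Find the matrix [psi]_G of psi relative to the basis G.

Let P have columns b1, ..., b3. Then [psi]_G = P^(-1) A P.
Here det P = 1, so P^(-1) is integer; computing A P first and then P^(-1)(A P) gives [[2, -3, 3], [-1, -2, -2], [-1, 0, 3]].

[[2, -3, 3], [-1, -2, -2], [-1, 0, 3]]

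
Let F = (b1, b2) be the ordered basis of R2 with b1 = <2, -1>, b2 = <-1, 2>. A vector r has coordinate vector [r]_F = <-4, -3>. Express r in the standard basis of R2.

The coordinates say r = -4b1 - 3b2; adding the scaled basis vectors gives <-5, -2>.

<-5, -2>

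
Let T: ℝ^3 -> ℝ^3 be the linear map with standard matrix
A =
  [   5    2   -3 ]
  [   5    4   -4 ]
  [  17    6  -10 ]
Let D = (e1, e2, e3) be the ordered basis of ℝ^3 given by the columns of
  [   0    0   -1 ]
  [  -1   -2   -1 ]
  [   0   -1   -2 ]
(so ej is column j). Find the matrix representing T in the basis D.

Let P have columns e1, ..., e3. Then [T]_D = P^(-1) A P.
Here det P = -1, so P^(-1) is integer; computing A P first and then P^(-1)(A P) gives [[-2, 3, -2], [2, 0, 1], [2, 1, 1]].

[[-2, 3, -2], [2, 0, 1], [2, 1, 1]]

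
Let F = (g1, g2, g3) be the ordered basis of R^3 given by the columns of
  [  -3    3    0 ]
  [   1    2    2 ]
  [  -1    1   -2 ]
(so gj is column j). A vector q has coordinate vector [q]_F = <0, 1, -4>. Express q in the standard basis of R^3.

The coordinates say q = 0·g1 + g2 - 4g3; adding the scaled basis vectors gives <3, -6, 9>.

<3, -6, 9>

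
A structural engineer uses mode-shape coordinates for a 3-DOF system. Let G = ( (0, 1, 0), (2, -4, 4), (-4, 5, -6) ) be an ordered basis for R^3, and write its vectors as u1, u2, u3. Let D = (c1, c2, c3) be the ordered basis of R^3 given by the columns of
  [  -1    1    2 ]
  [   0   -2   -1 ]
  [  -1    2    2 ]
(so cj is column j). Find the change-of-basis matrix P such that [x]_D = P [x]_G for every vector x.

[[-2, 0, 0], [0, 2, -2], [-1, 0, -1]]

Let M have columns uj and N have columns cj. Then for every x, N [x]_D = x = M [x]_G, so P = N^(-1) M.
Since det N = -1, N^(-1) has integer entries; multiplying gives P = [[-2, 0, 0], [0, 2, -2], [-1, 0, -1]].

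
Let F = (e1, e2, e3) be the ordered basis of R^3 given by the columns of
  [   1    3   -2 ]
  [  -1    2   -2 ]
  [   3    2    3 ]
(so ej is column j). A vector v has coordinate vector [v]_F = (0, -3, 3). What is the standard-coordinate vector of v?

By definition v = 0·e1 - 3e2 + 3e3.
Summing componentwise gives (-15, -12, 3).

(-15, -12, 3)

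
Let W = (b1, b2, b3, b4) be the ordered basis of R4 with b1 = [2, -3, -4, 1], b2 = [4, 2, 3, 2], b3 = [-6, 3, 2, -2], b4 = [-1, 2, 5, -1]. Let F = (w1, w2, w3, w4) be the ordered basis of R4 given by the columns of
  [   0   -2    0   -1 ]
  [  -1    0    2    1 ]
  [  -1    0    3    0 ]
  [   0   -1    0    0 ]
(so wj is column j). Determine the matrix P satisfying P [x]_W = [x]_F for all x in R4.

Column j of P is [bj]_F, since P maps W-coordinates to F-coordinates.
Expressing b1 in F: b1 = w1 - w2 - w3 + 0·w4, so column 1 of P is [1, -1, -1, 0].
Doing the same for each bj gives P = [[1, 0, 1, 1], [-1, -2, 2, 1], [-1, 1, 1, 2], [0, 0, 2, -1]].

[[1, 0, 1, 1], [-1, -2, 2, 1], [-1, 1, 1, 2], [0, 0, 2, -1]]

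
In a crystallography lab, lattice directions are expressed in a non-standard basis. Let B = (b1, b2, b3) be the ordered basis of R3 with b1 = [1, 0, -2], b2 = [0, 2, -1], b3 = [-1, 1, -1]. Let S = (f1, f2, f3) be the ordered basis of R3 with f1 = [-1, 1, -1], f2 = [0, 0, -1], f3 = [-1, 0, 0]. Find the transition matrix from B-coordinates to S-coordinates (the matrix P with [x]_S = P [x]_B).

Take x = bj: its B-coordinates are the j-th standard unit vector, so P e_j — column j of P — equals [bj]_S.
b1 = 0·f1 + 2f2 - f3, giving column 1 = [0, 2, -1]; repeating for each j gives P = [[0, 2, 1], [2, -1, 0], [-1, -2, 0]].

[[0, 2, 1], [2, -1, 0], [-1, -2, 0]]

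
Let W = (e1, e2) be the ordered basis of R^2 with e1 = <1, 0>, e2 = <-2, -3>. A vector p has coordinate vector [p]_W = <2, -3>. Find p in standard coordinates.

<8, 9>

The coordinates say p = 2e1 - 3e2; adding the scaled basis vectors gives <8, 9>.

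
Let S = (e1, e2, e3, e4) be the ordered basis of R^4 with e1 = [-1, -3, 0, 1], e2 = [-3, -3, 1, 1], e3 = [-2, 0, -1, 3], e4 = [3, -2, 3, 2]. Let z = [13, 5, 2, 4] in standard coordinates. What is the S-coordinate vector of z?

[0, -3, 1, 2]

[z]_S is the unique c with M c = z, where M has columns e1, ..., e4.
Solving this 4x4 system gives c = (0, -3, 1, 2).
Check: 0·e1 - 3e2 + e3 + 2e4 = [13, 5, 2, 4].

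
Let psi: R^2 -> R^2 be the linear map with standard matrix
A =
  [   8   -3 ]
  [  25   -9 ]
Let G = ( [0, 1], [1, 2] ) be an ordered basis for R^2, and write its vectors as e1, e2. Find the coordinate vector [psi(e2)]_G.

Compute psi(e2) = A e2 = [2, 7] in standard coordinates.
Then write this in G-coordinates: solve for y in y_1 e1 + y_2 e2 = [2, 7].
This gives y = [3, 2], which is column 2 of [psi]_G.

[3, 2]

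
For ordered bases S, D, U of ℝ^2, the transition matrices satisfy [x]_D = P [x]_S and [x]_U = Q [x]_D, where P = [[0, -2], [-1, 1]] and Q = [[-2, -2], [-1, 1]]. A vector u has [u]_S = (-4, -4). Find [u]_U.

(-16, -8)

Composing the changes, [u]_U = Q P [u]_S.
Q P = [[2, 2], [-1, 3]]; applying this to (-4, -4) gives (-16, -8).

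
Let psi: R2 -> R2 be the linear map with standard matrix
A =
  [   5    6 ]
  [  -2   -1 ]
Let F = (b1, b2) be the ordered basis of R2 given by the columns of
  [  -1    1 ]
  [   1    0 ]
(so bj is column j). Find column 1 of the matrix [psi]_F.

Column 1 of [psi]_F is the F-coordinate vector of psi(b1).
In standard coordinates psi(b1) = A b1 = (1, 1).
Converting to F: (1, 1) = b1 + 2b2, so the coordinate vector is (1, 2).

(1, 2)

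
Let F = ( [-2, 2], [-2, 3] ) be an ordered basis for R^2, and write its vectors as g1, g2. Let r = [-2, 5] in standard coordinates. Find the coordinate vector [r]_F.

Write r = c_1 g1 + c_2 g2 and solve for the c_i.
System: -2c_1 - 2c_2 = -2, 2c_1 + 3c_2 = 5; solving gives c_1 = -2, c_2 = 3.
Check: -2g1 + 3g2 = [-2, 5].

[-2, 3]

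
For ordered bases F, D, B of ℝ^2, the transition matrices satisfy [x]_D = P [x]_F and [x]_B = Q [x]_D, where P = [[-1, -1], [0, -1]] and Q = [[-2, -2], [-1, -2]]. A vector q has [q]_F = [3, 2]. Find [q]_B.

Apply P to get D-coordinates [-5, -2], then Q to get B-coordinates.
The result is [q]_B = [14, 9].

[14, 9]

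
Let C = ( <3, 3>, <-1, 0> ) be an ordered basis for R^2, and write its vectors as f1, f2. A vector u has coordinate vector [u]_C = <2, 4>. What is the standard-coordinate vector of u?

The coordinates say u = 2f1 + 4f2; adding the scaled basis vectors gives <2, 6>.

<2, 6>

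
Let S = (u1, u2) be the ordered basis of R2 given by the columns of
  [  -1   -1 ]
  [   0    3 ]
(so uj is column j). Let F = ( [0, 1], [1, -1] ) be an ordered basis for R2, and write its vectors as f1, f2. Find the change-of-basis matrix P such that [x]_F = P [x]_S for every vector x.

Let M have columns uj and N have columns fj. Then for every x, N [x]_F = x = M [x]_S, so P = N^(-1) M.
Since det N = -1, N^(-1) has integer entries; multiplying gives P = [[-1, 2], [-1, -1]].

[[-1, 2], [-1, -1]]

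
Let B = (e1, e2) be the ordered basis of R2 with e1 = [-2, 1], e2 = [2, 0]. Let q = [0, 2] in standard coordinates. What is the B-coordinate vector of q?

[2, 2]

We seek scalars with c_1 e1 + c_2 e2 = q; equivalently solve M c = q where the columns of M are e1, e2.
System: -2c_1 + 2c_2 = 0, c_1 + 0c_2 = 2; solving gives c_1 = 2, c_2 = 2.
Check: 2e1 + 2e2 = [0, 2].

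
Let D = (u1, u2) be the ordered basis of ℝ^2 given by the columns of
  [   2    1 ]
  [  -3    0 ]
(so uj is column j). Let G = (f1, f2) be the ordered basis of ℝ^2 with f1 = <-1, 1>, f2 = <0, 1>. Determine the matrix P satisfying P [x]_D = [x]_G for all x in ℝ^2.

Let M have columns uj and N have columns fj. Then for every x, N [x]_G = x = M [x]_D, so P = N^(-1) M.
Since det N = -1, N^(-1) has integer entries; multiplying gives P = [[-2, -1], [-1, 1]].

[[-2, -1], [-1, 1]]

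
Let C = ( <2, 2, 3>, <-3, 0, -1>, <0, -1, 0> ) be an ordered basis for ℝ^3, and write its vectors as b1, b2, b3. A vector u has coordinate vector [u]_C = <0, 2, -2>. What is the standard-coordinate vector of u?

The coordinates say u = 0·b1 + 2b2 - 2b3; adding the scaled basis vectors gives <-6, 2, -2>.

<-6, 2, -2>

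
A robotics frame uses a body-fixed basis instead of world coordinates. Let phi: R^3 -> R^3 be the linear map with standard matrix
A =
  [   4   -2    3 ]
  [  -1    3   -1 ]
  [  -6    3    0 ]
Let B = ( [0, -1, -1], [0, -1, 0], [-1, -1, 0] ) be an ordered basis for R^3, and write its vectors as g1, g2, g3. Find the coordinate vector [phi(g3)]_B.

Column 3 of [phi]_B is the B-coordinate vector of phi(g3).
In standard coordinates phi(g3) = A g3 = [-2, -2, 3].
Converting to B: [-2, -2, 3] = -3g1 + 3g2 + 2g3, so the coordinate vector is [-3, 3, 2].

[-3, 3, 2]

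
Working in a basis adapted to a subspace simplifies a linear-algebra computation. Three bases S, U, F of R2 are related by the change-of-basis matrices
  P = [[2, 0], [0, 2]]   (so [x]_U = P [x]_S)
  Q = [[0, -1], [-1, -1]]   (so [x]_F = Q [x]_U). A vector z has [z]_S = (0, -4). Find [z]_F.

(8, 8)

First [z]_U = P [z]_S = (0, -8).
Then [z]_F = Q [z]_U = (8, 8).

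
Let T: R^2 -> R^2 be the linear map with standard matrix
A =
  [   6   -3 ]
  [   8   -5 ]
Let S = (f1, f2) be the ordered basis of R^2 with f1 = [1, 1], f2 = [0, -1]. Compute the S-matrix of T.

The j-th column of [T]_S is [T(fj)]_S.
T(f1) = A f1 = [3, 3] = 3f1 + 0·f2, so column 1 is [3, 0].
Repeating for f2 and assembling the columns gives [[3, 3], [0, -2]].

[[3, 3], [0, -2]]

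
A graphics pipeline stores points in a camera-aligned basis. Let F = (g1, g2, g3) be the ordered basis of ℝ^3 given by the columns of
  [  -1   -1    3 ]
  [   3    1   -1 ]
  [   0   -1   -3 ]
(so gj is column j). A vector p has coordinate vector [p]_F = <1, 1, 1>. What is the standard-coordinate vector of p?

<1, 3, -4>

p = M [p]_F, where M has columns g1, ..., g3.
Carrying out the matrix-vector product, p = <1, 3, -4>.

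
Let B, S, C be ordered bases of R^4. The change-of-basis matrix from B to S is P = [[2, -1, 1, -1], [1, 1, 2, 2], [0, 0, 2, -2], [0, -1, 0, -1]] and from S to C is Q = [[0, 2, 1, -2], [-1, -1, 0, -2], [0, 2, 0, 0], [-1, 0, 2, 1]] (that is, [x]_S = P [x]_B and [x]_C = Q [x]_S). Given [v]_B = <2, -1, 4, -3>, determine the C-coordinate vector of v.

<12, -23, 6, 20>

Apply P to get S-coordinates <12, 3, 14, 4>, then Q to get C-coordinates.
The result is [v]_C = <12, -23, 6, 20>.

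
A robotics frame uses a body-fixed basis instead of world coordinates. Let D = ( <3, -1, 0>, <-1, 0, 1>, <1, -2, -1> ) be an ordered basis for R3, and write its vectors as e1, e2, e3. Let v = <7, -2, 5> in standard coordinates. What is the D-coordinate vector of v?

[v]_D is the unique c with M c = v, where M has columns e1, ..., e3.
Gaussian elimination on [M | v] yields c = (4, 4, -1).
Check: 4e1 + 4e2 - e3 = <7, -2, 5>.

<4, 4, -1>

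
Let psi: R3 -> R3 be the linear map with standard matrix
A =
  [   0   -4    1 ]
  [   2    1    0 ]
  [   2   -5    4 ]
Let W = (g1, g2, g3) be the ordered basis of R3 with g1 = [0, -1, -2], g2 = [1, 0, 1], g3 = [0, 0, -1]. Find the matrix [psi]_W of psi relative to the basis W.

The j-th column of [psi]_W is [psi(gj)]_W.
psi(g1) = A g1 = [2, -1, -3] = g1 + 2g2 + 3g3, so column 1 is [1, 2, 3].
Repeating for g2, g3 and assembling the columns gives [[1, -2, 0], [2, 1, -1], [3, -1, 3]].

[[1, -2, 0], [2, 1, -1], [3, -1, 3]]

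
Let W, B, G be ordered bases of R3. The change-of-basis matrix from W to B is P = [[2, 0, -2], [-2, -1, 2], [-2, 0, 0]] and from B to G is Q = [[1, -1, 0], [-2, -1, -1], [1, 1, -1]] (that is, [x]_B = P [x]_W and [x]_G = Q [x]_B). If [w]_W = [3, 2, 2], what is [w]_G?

Composing the changes, [w]_G = Q P [w]_W.
Q P = [[4, 1, -4], [0, 1, 2], [2, -1, 0]]; applying this to [3, 2, 2] gives [6, 6, 4].

[6, 6, 4]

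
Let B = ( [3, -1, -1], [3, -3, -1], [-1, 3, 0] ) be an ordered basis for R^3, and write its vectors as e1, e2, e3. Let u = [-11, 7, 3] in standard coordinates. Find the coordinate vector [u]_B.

[u]_B is the unique c with M c = u, where M has columns e1, ..., e3.
Solving this 3x3 system gives c = (-4, 1, 2).
Check: -4e1 + e2 + 2e3 = [-11, 7, 3].

[-4, 1, 2]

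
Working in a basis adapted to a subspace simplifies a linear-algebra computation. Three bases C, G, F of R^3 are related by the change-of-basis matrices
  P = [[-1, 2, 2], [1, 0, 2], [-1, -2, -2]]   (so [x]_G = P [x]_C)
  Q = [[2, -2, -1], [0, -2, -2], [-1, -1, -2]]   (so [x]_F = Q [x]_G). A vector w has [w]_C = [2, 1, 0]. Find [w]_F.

[0, 4, 6]

Apply P to get G-coordinates [0, 2, -4], then Q to get F-coordinates.
The result is [w]_F = [0, 4, 6].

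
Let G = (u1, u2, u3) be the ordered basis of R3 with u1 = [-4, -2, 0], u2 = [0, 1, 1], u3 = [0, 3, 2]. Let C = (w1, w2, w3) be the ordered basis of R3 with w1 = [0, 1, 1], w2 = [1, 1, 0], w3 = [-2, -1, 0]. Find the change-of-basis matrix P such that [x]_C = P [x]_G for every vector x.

Let M have columns uj and N have columns wj. Then for every x, N [x]_C = x = M [x]_G, so P = N^(-1) M.
Since det N = 1, N^(-1) has integer entries; multiplying gives P = [[0, 1, 2], [0, 0, 2], [2, 0, 1]].

[[0, 1, 2], [0, 0, 2], [2, 0, 1]]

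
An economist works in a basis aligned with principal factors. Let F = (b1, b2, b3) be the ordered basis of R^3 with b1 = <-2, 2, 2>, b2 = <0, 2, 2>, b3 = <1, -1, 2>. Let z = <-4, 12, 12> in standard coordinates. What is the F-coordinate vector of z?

[z]_F is the unique c with M c = z, where M has columns b1, ..., b3.
Gaussian elimination on [M | z] yields c = (2, 4, 0).
Check: 2b1 + 4b2 + 0·b3 = <-4, 12, 12>.

<2, 4, 0>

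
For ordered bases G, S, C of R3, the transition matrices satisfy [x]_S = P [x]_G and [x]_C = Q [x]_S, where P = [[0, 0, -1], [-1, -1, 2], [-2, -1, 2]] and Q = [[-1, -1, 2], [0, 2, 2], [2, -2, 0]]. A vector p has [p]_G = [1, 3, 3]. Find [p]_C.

[3, 6, -10]

Composing the changes, [p]_C = Q P [p]_G.
Q P = [[-3, -1, 3], [-6, -4, 8], [2, 2, -6]]; applying this to [1, 3, 3] gives [3, 6, -10].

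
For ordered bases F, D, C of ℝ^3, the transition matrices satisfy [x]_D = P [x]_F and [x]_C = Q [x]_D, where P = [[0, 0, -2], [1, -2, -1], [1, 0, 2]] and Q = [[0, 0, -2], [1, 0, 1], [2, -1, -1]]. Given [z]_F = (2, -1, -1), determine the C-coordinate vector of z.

(0, 2, -1)

Apply P to get D-coordinates (2, 5, 0), then Q to get C-coordinates.
The result is [z]_C = (0, 2, -1).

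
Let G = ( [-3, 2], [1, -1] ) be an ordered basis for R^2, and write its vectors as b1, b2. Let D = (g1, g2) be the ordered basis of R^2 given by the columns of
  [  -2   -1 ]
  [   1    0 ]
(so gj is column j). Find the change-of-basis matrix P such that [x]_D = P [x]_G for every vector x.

Take x = bj: its G-coordinates are the j-th standard unit vector, so P e_j — column j of P — equals [bj]_D.
b1 = 2g1 - g2, giving column 1 = [2, -1]; repeating for each j gives P = [[2, -1], [-1, 1]].

[[2, -1], [-1, 1]]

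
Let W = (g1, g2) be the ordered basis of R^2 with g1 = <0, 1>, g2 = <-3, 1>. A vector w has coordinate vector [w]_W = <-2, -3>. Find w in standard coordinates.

w = M [w]_W, where M has columns g1, g2.
Carrying out the matrix-vector product, w = <9, -5>.

<9, -5>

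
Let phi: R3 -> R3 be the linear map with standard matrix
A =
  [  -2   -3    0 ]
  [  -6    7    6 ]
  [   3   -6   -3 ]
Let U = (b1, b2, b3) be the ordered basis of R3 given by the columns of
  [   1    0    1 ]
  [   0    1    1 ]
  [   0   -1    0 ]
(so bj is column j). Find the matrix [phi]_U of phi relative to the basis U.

With P the matrix whose columns are b1, ..., b3, [phi]_U = P^(-1) A P.
Column by column: phi(b1) = A b1 = (-2, -6, 3); its U-coordinates (1, -3, -3) give column 1.
Continuing for each basis vector yields [phi]_U = [[1, -1, -3], [-3, 3, 3], [-3, -2, -2]].

[[1, -1, -3], [-3, 3, 3], [-3, -2, -2]]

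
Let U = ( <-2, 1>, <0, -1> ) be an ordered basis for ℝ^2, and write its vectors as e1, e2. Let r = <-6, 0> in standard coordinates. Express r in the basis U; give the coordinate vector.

<3, 3>

Write r = c_1 e1 + c_2 e2 and solve for the c_i.
System: -2c_1 + 0c_2 = -6, c_1 - c_2 = 0; solving gives c_1 = 3, c_2 = 3.
Check: 3e1 + 3e2 = <-6, 0>.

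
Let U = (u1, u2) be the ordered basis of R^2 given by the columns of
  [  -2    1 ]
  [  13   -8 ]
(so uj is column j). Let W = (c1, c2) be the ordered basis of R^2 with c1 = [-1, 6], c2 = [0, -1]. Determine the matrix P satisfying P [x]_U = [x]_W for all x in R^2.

[[2, -1], [-1, 2]]

Let M have columns uj and N have columns cj. Then for every x, N [x]_W = x = M [x]_U, so P = N^(-1) M.
Since det N = 1, N^(-1) has integer entries; multiplying gives P = [[2, -1], [-1, 2]].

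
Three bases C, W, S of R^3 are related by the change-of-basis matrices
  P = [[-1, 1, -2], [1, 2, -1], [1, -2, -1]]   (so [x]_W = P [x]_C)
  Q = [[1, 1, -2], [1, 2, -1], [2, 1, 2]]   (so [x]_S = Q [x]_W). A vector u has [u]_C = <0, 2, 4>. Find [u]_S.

<10, 2, -28>

Composing the changes, [u]_S = Q P [u]_C.
Q P = [[-2, 7, -1], [0, 7, -3], [1, 0, -7]]; applying this to <0, 2, 4> gives <10, 2, -28>.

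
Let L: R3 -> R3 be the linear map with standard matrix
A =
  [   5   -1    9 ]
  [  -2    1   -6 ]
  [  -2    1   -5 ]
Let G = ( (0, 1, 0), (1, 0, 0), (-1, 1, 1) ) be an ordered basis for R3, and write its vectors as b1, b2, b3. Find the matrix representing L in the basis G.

The j-th column of [L]_G is [L(bj)]_G.
L(b1) = A b1 = (-1, 1, 1) = 0·b1 + 0·b2 + b3, so column 1 is (0, 0, 1).
Repeating for b2, b3 and assembling the columns gives [[0, 0, -1], [0, 3, 1], [1, -2, -2]].

[[0, 0, -1], [0, 3, 1], [1, -2, -2]]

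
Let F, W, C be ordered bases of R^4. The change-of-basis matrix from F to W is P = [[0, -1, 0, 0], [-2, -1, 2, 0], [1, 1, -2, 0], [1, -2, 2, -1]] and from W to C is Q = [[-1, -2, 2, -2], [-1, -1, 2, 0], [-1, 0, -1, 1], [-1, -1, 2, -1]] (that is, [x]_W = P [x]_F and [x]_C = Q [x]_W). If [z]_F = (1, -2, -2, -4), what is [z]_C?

(2, 8, 0, 3)

Composing the changes, [z]_C = Q P [z]_F.
Q P = [[4, 9, -12, 2], [4, 4, -6, 0], [0, -2, 4, -1], [3, 6, -8, 1]]; applying this to (1, -2, -2, -4) gives (2, 8, 0, 3).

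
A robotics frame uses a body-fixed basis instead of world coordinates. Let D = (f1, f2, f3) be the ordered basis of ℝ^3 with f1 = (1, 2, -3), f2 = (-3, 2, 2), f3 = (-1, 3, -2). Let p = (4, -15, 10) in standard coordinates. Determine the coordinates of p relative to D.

We seek scalars with c_1 f1 + ... + c_3 f3 = p; equivalently solve M c = p where the columns of M are f1, ..., f3.
Solving this 3x3 system gives c = (-2, -1, -3).
Check: -2f1 - f2 - 3f3 = (4, -15, 10).

(-2, -1, -3)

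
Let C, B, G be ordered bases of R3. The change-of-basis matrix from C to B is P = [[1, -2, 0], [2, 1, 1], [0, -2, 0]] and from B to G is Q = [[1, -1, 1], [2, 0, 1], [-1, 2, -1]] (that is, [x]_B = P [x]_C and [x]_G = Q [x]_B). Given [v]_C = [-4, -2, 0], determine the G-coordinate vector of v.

Composing the changes, [v]_G = Q P [v]_C.
Q P = [[-1, -5, -1], [2, -6, 0], [3, 6, 2]]; applying this to [-4, -2, 0] gives [14, 4, -24].

[14, 4, -24]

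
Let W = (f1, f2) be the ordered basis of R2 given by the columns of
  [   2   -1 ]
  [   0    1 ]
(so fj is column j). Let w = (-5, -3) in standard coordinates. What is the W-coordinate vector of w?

We seek scalars with c_1 f1 + c_2 f2 = w; equivalently solve M c = w where the columns of M are f1, f2.
System: 2c_1 - c_2 = -5, 0c_1 + c_2 = -3; solving gives c_1 = -4, c_2 = -3.
Check: -4f1 - 3f2 = (-5, -3).

(-4, -3)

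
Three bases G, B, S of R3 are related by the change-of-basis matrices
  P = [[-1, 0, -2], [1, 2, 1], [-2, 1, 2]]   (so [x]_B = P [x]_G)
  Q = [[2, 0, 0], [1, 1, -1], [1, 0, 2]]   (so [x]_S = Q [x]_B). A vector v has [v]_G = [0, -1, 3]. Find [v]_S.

Composing the changes, [v]_S = Q P [v]_G.
Q P = [[-2, 0, -4], [2, 1, -3], [-5, 2, 2]]; applying this to [0, -1, 3] gives [-12, -10, 4].

[-12, -10, 4]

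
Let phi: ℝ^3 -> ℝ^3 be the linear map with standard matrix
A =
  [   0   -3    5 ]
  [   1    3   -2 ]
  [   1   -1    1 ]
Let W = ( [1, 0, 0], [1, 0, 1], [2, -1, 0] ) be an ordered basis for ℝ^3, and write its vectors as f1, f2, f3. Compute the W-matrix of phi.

Let P have columns f1, ..., f3. Then [phi]_W = P^(-1) A P.
Here det P = 1, so P^(-1) is integer; computing A P first and then P^(-1)(A P) gives [[1, 1, -2], [1, 2, 3], [-1, 1, 1]].

[[1, 1, -2], [1, 2, 3], [-1, 1, 1]]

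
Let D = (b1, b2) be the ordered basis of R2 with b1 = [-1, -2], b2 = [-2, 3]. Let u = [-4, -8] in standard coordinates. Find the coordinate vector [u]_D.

[4, 0]

We seek scalars with c_1 b1 + c_2 b2 = u; equivalently solve M c = u where the columns of M are b1, b2.
System: -c_1 - 2c_2 = -4, -2c_1 + 3c_2 = -8; solving gives c_1 = 4, c_2 = 0.
Check: 4b1 + 0·b2 = [-4, -8].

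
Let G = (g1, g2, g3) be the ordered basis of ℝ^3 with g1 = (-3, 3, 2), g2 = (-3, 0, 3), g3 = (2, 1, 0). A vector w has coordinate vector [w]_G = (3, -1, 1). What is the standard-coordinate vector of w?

(-4, 10, 3)

w = M [w]_G, where M has columns g1, ..., g3.
Carrying out the matrix-vector product, w = (-4, 10, 3).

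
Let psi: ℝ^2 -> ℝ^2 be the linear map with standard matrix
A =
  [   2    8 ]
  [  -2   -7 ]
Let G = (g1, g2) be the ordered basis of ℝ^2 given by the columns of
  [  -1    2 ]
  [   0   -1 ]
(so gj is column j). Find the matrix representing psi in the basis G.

Let P have columns g1, g2. Then [psi]_G = P^(-1) A P.
Here det P = 1, so P^(-1) is integer; computing A P first and then P^(-1)(A P) gives [[-2, -2], [-2, -3]].

[[-2, -2], [-2, -3]]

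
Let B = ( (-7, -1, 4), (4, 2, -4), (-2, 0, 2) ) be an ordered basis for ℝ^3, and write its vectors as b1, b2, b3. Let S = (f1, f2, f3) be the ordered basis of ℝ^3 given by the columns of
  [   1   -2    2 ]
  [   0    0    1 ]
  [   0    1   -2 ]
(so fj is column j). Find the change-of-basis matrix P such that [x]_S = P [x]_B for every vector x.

[[-1, 0, 2], [2, 0, 2], [-1, 2, 0]]

Take x = bj: its B-coordinates are the j-th standard unit vector, so P e_j — column j of P — equals [bj]_S.
b1 = -f1 + 2f2 - f3, giving column 1 = (-1, 2, -1); repeating for each j gives P = [[-1, 0, 2], [2, 0, 2], [-1, 2, 0]].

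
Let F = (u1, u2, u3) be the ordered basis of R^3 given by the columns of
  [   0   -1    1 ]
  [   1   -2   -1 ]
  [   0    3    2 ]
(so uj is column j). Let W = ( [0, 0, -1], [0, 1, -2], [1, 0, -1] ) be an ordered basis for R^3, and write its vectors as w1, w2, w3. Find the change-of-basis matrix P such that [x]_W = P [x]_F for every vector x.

Let M have columns uj and N have columns wj. Then for every x, N [x]_W = x = M [x]_F, so P = N^(-1) M.
Since det N = 1, N^(-1) has integer entries; multiplying gives P = [[-2, 2, -1], [1, -2, -1], [0, -1, 1]].

[[-2, 2, -1], [1, -2, -1], [0, -1, 1]]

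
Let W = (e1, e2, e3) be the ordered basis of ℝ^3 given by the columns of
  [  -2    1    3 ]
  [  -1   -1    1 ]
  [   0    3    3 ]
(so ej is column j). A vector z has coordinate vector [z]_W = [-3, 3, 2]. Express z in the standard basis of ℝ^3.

[15, 2, 15]

By definition z = -3e1 + 3e2 + 2e3.
Summing componentwise gives [15, 2, 15].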